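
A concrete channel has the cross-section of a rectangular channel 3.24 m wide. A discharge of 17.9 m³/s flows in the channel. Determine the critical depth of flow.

For a rectangular channel, critical depth y_c = (q²/g)^(1/3) where q = Q/b = 17.9/3.24 = 5.525 m²/s.
So y_c = (5.525²/9.81)^(1/3) = 1.46 m.

y_c = 1.46 m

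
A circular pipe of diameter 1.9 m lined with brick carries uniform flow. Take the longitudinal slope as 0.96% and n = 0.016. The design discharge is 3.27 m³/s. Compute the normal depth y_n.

y_n = 0.725 m

Manning's equation rearranged: A R^(2/3) = nQ / (1·√S) = 0.016 × 3.27 / (√0.0096) = 0.534.
Trying y = 0.535 m: A R^(2/3) = 0.2988 — short.
Trying y = 0.835 m: A R^(2/3) = 0.6894 — over.
Trying y = 0.725 m: A R^(2/3) = 0.5333 — ≈ 0.534.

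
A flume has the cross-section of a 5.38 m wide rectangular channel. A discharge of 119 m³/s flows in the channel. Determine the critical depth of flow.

y_c = 3.68 m

For a rectangular channel, critical depth y_c = (q²/g)^(1/3) where q = Q/b = 119/5.38 = 22.12 m²/s.
So y_c = (22.12²/9.81)^(1/3) = 3.68 m.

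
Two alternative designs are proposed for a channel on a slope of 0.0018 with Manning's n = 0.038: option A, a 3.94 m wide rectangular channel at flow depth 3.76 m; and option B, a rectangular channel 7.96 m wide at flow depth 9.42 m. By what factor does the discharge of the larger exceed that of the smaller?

Channel A: Flow area A = b·y = 3.94 × 3.76 = 14.81 m². Wetted perimeter P = b + 2y = 3.94 + 2×3.76 = 11.46 m. Hydraulic radius R = A/P = 14.81/11.46 = 1.293 m. Q_A = (1/0.038)·14.81·1.293^(2/3)·√0.0018 = 19.63 m³/s.
Channel B: Flow area A = b·y = 7.96 × 9.42 = 74.98 m². Wetted perimeter P = b + 2y = 7.96 + 2×9.42 = 26.8 m. Hydraulic radius R = A/P = 74.98/26.8 = 2.798 m. Q_B = (1/0.038)·74.98·2.798^(2/3)·√0.0018 = 166.2 m³/s.
The larger discharge is 166.2 m³/s and the smaller is 19.63 m³/s; the ratio is 8.47.

8.47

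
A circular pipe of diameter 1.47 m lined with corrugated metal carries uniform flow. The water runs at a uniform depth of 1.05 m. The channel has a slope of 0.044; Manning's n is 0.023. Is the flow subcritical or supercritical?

supercritical

For a circular section of diameter D = 1.47 m at depth y = 1.05 m, the central angle is θ = 2 arccos(1 − 2y/D) = 4.027 rad. Then A = (D²/8)(θ − sin θ) = 1.297 m² and P = Dθ/2 = 2.96 m.
Hydraulic radius R = A/P = 1.297/2.96 = 0.4382 m.
V = (1/n) R^(2/3) √S = (1/0.023) × 0.4382^(2/3) × √0.044 = 5.261 m/s. Hydraulic depth D_h = A/T = 1.297/1.328 = 0.9766 m.
Froude number Fr = V/√(g·D_h) = 5.261/√(9.81×0.9766) = 1.7, which is greater than 1, so the flow is supercritical.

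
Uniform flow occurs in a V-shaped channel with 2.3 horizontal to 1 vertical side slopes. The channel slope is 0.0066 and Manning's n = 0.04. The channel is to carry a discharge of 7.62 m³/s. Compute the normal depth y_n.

Manning's equation rearranged: A R^(2/3) = nQ / (1·√S) = 0.04 × 7.62 / (√0.0066) = 3.752.
Try y = 1.85 m: A R^(2/3) = 7.054 — high.
Try y = 1.23 m: A R^(2/3) = 2.375 — low.
Try y = 1.46 m: A R^(2/3) = 3.752 — matches.

y_n = 1.46 m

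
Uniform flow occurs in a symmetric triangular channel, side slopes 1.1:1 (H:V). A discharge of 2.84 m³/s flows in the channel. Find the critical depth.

y_c = 1.06 m

At critical depth, Q² T / (g A³) = 1, i.e. A³/T = Q²/g = 2.84²/9.81 = 0.8222.
At y = 0.946 m: A³/T = 0.4584 — too small.
At y = 1.34 m: A³/T = 2.614 — too large.
At y = 1.06 m: A³/T = 0.8096 — matches.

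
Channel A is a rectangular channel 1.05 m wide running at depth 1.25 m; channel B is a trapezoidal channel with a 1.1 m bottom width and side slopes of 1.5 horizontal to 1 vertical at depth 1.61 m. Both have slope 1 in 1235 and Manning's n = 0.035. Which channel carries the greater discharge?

channel B

Channel A: Flow area A = b·y = 1.05 × 1.25 = 1.312 m². Wetted perimeter P = b + 2y = 1.05 + 2×1.25 = 3.55 m. Hydraulic radius R = A/P = 1.312/3.55 = 0.3697 m. Q_A = (1/0.035)·1.312·0.3697^(2/3)·√0.0008097 = 0.5497 m³/s.
Channel B: With bottom width b = 1.1 m and side slope z = 1.5: A = (b + zy)y = (1.1 + 1.5×1.61)×1.61 = 5.659 m²; P = b + 2y√(1+z²) = 1.1 + 2×1.61×1.803 = 6.905 m. Hydraulic radius R = A/P = 5.659/6.905 = 0.8196 m. Q_B = (1/0.035)·5.659·0.8196^(2/3)·√0.0008097 = 4.029 m³/s.
Q_A = 0.5497 m³/s vs Q_B = 4.029 m³/s, so channel B carries more.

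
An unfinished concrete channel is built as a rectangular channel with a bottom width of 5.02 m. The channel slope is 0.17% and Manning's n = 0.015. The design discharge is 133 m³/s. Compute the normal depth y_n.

Manning's equation rearranged: A R^(2/3) = nQ / (1·√S) = 0.015 × 133 / (√0.0017) = 48.39.
Trying y = 7.21 m: A R^(2/3) = 54.78 — high.
Trying y = 5.51 m: A R^(2/3) = 39.78 — low.
Trying y = 6.49 m: A R^(2/3) = 48.39 — matches.

y_n = 6.49 m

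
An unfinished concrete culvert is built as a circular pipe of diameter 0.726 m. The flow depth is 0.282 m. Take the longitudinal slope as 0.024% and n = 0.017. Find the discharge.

Q = 0.0386 m³/s

For a circular section of diameter D = 0.726 m at depth y = 0.282 m, the central angle is θ = 2 arccos(1 − 2y/D) = 2.692 rad. Then A = (D²/8)(θ − sin θ) = 0.1487 m² and P = Dθ/2 = 0.977 m.
Hydraulic radius R = A/P = 0.1487/0.977 = 0.1522 m.
Manning's equation: Q = (1/n) A R^(2/3) S^(1/2) = (1/0.017) × 0.1487 × 0.1522^(2/3) × 0.00024^(1/2) = 0.0386 m³/s.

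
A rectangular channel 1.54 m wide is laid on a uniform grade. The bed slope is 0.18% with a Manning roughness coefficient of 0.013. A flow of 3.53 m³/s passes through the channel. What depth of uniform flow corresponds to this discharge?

y_n = 1.17 m

Manning's equation rearranged: A R^(2/3) = nQ / (1·√S) = 0.013 × 3.53 / (√0.0018) = 1.082.
Try y = 1.39 m: A R^(2/3) = 1.34 — over.
Try y = 1.02 m: A R^(2/3) = 0.907 — short.
Try y = 1.17 m: A R^(2/3) = 1.08 — close enough.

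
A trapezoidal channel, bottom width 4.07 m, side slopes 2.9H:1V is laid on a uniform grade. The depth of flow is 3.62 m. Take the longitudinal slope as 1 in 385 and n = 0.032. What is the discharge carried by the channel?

With bottom width b = 4.07 m and side slope z = 2.9: A = (b + zy)y = (4.07 + 2.9×3.62)×3.62 = 52.74 m²; P = b + 2y√(1+z²) = 4.07 + 2×3.62×3.068 = 26.28 m.
Hydraulic radius R = A/P = 52.74/26.28 = 2.007 m.
Manning's equation: Q = (1/n) A R^(2/3) S^(1/2) = (1/0.032) × 52.74 × 2.007^(2/3) × 0.002597^(1/2) = 134 m³/s.

Q = 134 m³/s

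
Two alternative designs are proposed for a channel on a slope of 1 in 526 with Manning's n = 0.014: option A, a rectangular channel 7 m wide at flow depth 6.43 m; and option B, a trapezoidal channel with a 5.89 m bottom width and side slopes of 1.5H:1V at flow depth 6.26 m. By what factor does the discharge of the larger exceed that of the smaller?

2.76

Channel A: Flow area A = b·y = 7 × 6.43 = 45.01 m². Wetted perimeter P = b + 2y = 7 + 2×6.43 = 19.86 m. Hydraulic radius R = A/P = 45.01/19.86 = 2.266 m. Q_A = (1/0.014)·45.01·2.266^(2/3)·√0.001901 = 241.9 m³/s.
Channel B: With bottom width b = 5.89 m and side slope z = 1.5: A = (b + zy)y = (5.89 + 1.5×6.26)×6.26 = 95.65 m²; P = b + 2y√(1+z²) = 5.89 + 2×6.26×1.803 = 28.46 m. Hydraulic radius R = A/P = 95.65/28.46 = 3.361 m. Q_B = (1/0.014)·95.65·3.361^(2/3)·√0.001901 = 668.4 m³/s.
The larger discharge is 668.4 m³/s and the smaller is 241.9 m³/s; the ratio is 2.76.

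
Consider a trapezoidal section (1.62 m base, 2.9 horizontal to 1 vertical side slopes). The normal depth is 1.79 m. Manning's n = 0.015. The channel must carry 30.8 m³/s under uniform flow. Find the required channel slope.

With bottom width b = 1.62 m and side slope z = 2.9: A = (b + zy)y = (1.62 + 2.9×1.79)×1.79 = 12.19 m²; P = b + 2y√(1+z²) = 1.62 + 2×1.79×3.068 = 12.6 m.
Hydraulic radius R = A/P = 12.19/12.6 = 0.9674 m.
From Manning's equation, S = [nQ / (1 A R^(2/3))]² = [0.015 × 30.8 / (1 × 12.19 × 0.9674^(2/3))]² = 0.0015.

S = 0.0015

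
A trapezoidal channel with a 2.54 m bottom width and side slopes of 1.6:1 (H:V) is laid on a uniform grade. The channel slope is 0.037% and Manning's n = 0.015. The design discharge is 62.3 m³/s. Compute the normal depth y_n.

y_n = 3.72 m

Manning's equation rearranged: A R^(2/3) = nQ / (1·√S) = 0.015 × 62.3 / (√0.00037) = 48.58.
At y = 4.25 m: A R^(2/3) = 65.85 — too large.
At y = 3.72 m: A R^(2/3) = 48.56 — matches.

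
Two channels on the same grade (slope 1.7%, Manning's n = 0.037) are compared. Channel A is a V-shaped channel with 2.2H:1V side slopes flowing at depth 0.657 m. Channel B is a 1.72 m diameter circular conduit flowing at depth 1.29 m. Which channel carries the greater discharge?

Channel A: For a triangular section with side slope z = 2.2: A = zy² = 2.2×0.657² = 0.9496 m²; P = 2y√(1+z²) = 2×0.657×2.417 = 3.175 m. Hydraulic radius R = A/P = 0.9496/3.175 = 0.2991 m. Q_A = (1/0.037)·0.9496·0.2991^(2/3)·√0.017 = 1.497 m³/s.
Channel B: For a circular section of diameter D = 1.72 m at depth y = 1.29 m, the central angle is θ = 2 arccos(1 − 2y/D) = 4.189 rad. Then A = (D²/8)(θ − sin θ) = 1.869 m² and P = Dθ/2 = 3.602 m. Hydraulic radius R = A/P = 1.869/3.602 = 0.5189 m. Q_B = (1/0.037)·1.869·0.5189^(2/3)·√0.017 = 4.254 m³/s.
Q_A = 1.497 m³/s vs Q_B = 4.254 m³/s, so channel B carries more.

channel B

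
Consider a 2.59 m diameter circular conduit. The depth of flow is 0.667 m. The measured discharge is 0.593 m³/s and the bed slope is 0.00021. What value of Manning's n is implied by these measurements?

For a circular section of diameter D = 2.59 m at depth y = 0.667 m, the central angle is θ = 2 arccos(1 − 2y/D) = 2.129 rad. Then A = (D²/8)(θ − sin θ) = 1.074 m² and P = Dθ/2 = 2.757 m.
Hydraulic radius R = A/P = 1.074/2.757 = 0.3895 m.
Rearranging Manning's equation: n = (1/Q) A R^(2/3) S^(1/2) = (1/0.593) × 1.074 × 0.3895^(2/3) × √0.00021 = 0.014.

n = 0.014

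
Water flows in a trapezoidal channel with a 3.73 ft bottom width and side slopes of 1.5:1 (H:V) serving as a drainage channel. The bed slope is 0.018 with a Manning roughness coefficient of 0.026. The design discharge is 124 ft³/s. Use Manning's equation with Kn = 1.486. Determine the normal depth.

Manning's equation rearranged: A R^(2/3) = nQ / (1.486·√S) = 0.026 × 124 / (1.486 × √0.018) = 16.17.
Trying y = 2.46 ft: A R^(2/3) = 23.37 — too large.
Trying y = 1.53 ft: A R^(2/3) = 9.199 — too small.
Trying y = 2.05 ft: A R^(2/3) = 16.23 — close enough.

y_n = 2.05 ft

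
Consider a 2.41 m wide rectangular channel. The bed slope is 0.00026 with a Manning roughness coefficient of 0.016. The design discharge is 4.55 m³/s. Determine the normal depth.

Manning's equation rearranged: A R^(2/3) = nQ / (1·√S) = 0.016 × 4.55 / (√0.00026) = 4.515.
At y = 2.66 m: A R^(2/3) = 5.659 — too large.
At y = 1.63 m: A R^(2/3) = 3.076 — too small.
At y = 2.21 m: A R^(2/3) = 4.512 — matches.

y_n = 2.21 m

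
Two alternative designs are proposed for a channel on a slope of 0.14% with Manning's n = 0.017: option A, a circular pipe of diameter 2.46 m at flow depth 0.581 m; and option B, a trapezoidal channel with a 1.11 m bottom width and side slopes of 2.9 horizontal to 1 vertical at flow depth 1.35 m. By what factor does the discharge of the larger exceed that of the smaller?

Channel A: For a circular section of diameter D = 2.46 m at depth y = 0.581 m, the central angle is θ = 2 arccos(1 − 2y/D) = 2.03 rad. Then A = (D²/8)(θ − sin θ) = 0.8574 m² and P = Dθ/2 = 2.497 m. Hydraulic radius R = A/P = 0.8574/2.497 = 0.3434 m. Q_A = (1/0.017)·0.8574·0.3434^(2/3)·√0.0014 = 0.9255 m³/s.
Channel B: With bottom width b = 1.11 m and side slope z = 2.9: A = (b + zy)y = (1.11 + 2.9×1.35)×1.35 = 6.784 m²; P = b + 2y√(1+z²) = 1.11 + 2×1.35×3.068 = 9.392 m. Hydraulic radius R = A/P = 6.784/9.392 = 0.7223 m. Q_B = (1/0.017)·6.784·0.7223^(2/3)·√0.0014 = 12.02 m³/s.
The larger discharge is 12.02 m³/s and the smaller is 0.9255 m³/s; the ratio is 13.

13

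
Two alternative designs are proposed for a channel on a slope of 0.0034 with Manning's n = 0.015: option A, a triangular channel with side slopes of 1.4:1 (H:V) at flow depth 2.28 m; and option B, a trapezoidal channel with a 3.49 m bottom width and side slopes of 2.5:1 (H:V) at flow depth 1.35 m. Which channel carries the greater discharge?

Channel A: For a triangular section with side slope z = 1.4: A = zy² = 1.4×2.28² = 7.278 m²; P = 2y√(1+z²) = 2×2.28×1.72 = 7.845 m. Hydraulic radius R = A/P = 7.278/7.845 = 0.9277 m. Q_A = (1/0.015)·7.278·0.9277^(2/3)·√0.0034 = 26.91 m³/s.
Channel B: With bottom width b = 3.49 m and side slope z = 2.5: A = (b + zy)y = (3.49 + 2.5×1.35)×1.35 = 9.268 m²; P = b + 2y√(1+z²) = 3.49 + 2×1.35×2.693 = 10.76 m. Hydraulic radius R = A/P = 9.268/10.76 = 0.8613 m. Q_B = (1/0.015)·9.268·0.8613^(2/3)·√0.0034 = 32.61 m³/s.
Q_A = 26.91 m³/s vs Q_B = 32.61 m³/s, so channel B carries more.

channel B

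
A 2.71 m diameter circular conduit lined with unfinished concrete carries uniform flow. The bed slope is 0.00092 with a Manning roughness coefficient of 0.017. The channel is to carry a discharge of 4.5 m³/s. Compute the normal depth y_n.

y_n = 1.46 m

Manning's equation rearranged: A R^(2/3) = nQ / (1·√S) = 0.017 × 4.5 / (√0.00092) = 2.522.
At y = 1.8 m: A R^(2/3) = 3.47 — over.
At y = 1.28 m: A R^(2/3) = 2.017 — short.
At y = 1.46 m: A R^(2/3) = 2.52 — ≈ 2.522.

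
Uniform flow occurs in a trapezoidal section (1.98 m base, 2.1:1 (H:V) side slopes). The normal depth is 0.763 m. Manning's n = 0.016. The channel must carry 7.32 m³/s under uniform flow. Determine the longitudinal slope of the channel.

S = 0.0047

With bottom width b = 1.98 m and side slope z = 2.1: A = (b + zy)y = (1.98 + 2.1×0.763)×0.763 = 2.733 m²; P = b + 2y√(1+z²) = 1.98 + 2×0.763×2.326 = 5.529 m.
Hydraulic radius R = A/P = 2.733/5.529 = 0.4943 m.
From Manning's equation, S = [nQ / (1 A R^(2/3))]² = [0.016 × 7.32 / (1 × 2.733 × 0.4943^(2/3))]² = 0.0047.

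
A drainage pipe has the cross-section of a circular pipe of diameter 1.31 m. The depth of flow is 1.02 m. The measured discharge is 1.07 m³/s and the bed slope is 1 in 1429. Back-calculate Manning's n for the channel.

n = 0.0151

For a circular section of diameter D = 1.31 m at depth y = 1.02 m, the central angle is θ = 2 arccos(1 − 2y/D) = 4.324 rad. Then A = (D²/8)(θ − sin θ) = 1.126 m² and P = Dθ/2 = 2.832 m.
Hydraulic radius R = A/P = 1.126/2.832 = 0.3976 m.
Rearranging Manning's equation: n = (1/Q) A R^(2/3) S^(1/2) = (1/1.07) × 1.126 × 0.3976^(2/3) × √0.0006998 = 0.0151.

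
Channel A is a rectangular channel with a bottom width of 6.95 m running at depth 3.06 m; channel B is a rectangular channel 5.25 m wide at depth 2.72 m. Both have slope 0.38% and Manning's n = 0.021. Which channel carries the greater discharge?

Channel A: Flow area A = b·y = 6.95 × 3.06 = 21.27 m². Wetted perimeter P = b + 2y = 6.95 + 2×3.06 = 13.07 m. Hydraulic radius R = A/P = 21.27/13.07 = 1.627 m. Q_A = (1/0.021)·21.27·1.627^(2/3)·√0.0038 = 86.36 m³/s.
Channel B: Flow area A = b·y = 5.25 × 2.72 = 14.28 m². Wetted perimeter P = b + 2y = 5.25 + 2×2.72 = 10.69 m. Hydraulic radius R = A/P = 14.28/10.69 = 1.336 m. Q_B = (1/0.021)·14.28·1.336^(2/3)·√0.0038 = 50.84 m³/s.
Q_A = 86.36 m³/s vs Q_B = 50.84 m³/s, so channel A carries more.

channel A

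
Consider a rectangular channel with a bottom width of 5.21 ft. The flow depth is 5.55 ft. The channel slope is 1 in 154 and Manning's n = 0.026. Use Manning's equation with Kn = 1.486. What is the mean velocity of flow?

Flow area A = b·y = 5.21 × 5.55 = 28.92 ft². Wetted perimeter P = b + 2y = 5.21 + 2×5.55 = 16.31 ft.
Hydraulic radius R = A/P = 28.92/16.31 = 1.773 ft.
From Manning's equation, V = (1.486/n) R^(2/3) S^(1/2) = (1.486/0.026) × 1.773^(2/3) × 0.006494^(1/2) = 6.75 ft/s.

V = 6.75 ft/s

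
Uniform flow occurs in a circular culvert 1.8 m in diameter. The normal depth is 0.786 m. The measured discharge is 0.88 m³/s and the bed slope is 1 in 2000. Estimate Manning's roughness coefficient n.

For a circular section of diameter D = 1.8 m at depth y = 0.786 m, the central angle is θ = 2 arccos(1 − 2y/D) = 2.888 rad. Then A = (D²/8)(θ − sin θ) = 1.068 m² and P = Dθ/2 = 2.599 m.
Hydraulic radius R = A/P = 1.068/2.599 = 0.4108 m.
Rearranging Manning's equation: n = (1/Q) A R^(2/3) S^(1/2) = (1/0.88) × 1.068 × 0.4108^(2/3) × √0.0005 = 0.015.

n = 0.015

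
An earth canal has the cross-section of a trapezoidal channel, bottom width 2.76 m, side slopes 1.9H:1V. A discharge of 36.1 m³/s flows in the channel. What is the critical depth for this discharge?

At critical depth, Q² T / (g A³) = 1, i.e. A³/T = Q²/g = 36.1²/9.81 = 132.8.
Trying y = 2.14 m: A³/T = 286.2 — too large.
Trying y = 1.77 m: A³/T = 134.2 — close enough.

y_c = 1.77 m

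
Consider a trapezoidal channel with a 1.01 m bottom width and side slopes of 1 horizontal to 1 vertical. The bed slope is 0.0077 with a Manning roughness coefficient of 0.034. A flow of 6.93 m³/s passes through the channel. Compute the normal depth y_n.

y_n = 1.42 m

Manning's equation rearranged: A R^(2/3) = nQ / (1·√S) = 0.034 × 6.93 / (√0.0077) = 2.685.
Trying y = 1.68 m: A R^(2/3) = 3.844 — too large.
Trying y = 1.16 m: A R^(2/3) = 1.764 — too small.
Trying y = 1.42 m: A R^(2/3) = 2.685 — ≈ 2.685.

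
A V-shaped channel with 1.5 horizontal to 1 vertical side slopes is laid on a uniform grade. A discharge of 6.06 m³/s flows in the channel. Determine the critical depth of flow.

At critical depth, Q² T / (g A³) = 1, i.e. A³/T = Q²/g = 6.06²/9.81 = 3.743.
Trying y = 1.43 m: A³/T = 6.727 — over.
Trying y = 1.27 m: A³/T = 3.717 — matches.

y_c = 1.27 m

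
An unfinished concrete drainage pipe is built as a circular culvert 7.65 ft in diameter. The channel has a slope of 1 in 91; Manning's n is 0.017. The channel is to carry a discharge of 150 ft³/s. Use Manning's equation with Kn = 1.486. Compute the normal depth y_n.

Manning's equation rearranged: A R^(2/3) = nQ / (1.486·√S) = 0.017 × 150 / (1.486 × √0.01099) = 16.37.
Try y = 2.09 ft: A R^(2/3) = 11.56 — short.
Try y = 3.16 ft: A R^(2/3) = 25.3 — over.
Try y = 2.5 ft: A R^(2/3) = 16.35 — matches.

y_n = 2.5 ft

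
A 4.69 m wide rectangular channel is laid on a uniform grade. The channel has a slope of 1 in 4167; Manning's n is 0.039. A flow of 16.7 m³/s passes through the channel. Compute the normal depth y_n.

Manning's equation rearranged: A R^(2/3) = nQ / (1·√S) = 0.039 × 16.7 / (√0.00024) = 42.04.
Try y = 5.61 m: A R^(2/3) = 36.79 — low.
Try y = 7.64 m: A R^(2/3) = 52.91 — high.
Try y = 6.28 m: A R^(2/3) = 42.08 — matches.

y_n = 6.28 m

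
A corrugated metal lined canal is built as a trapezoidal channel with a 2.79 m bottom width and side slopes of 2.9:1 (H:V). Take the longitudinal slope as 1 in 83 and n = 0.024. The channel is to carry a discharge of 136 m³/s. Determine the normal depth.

Manning's equation rearranged: A R^(2/3) = nQ / (1·√S) = 0.024 × 136 / (√0.01205) = 29.74.
Try y = 1.86 m: A R^(2/3) = 15.94 — low.
Try y = 2.83 m: A R^(2/3) = 41.58 — high.
Try y = 2.45 m: A R^(2/3) = 29.76 — close enough.

y_n = 2.45 m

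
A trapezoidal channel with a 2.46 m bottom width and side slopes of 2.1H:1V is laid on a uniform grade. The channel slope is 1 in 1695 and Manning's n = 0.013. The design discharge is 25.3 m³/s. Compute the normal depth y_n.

y_n = 1.94 m

Manning's equation rearranged: A R^(2/3) = nQ / (1·√S) = 0.013 × 25.3 / (√0.00059) = 13.54.
At y = 2.15 m: A R^(2/3) = 16.97 — over.
At y = 1.47 m: A R^(2/3) = 7.471 — short.
At y = 1.94 m: A R^(2/3) = 13.54 — matches.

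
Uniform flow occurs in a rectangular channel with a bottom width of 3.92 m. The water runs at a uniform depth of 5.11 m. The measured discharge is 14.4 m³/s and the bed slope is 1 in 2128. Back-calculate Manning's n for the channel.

n = 0.038

Flow area A = b·y = 3.92 × 5.11 = 20.03 m². Wetted perimeter P = b + 2y = 3.92 + 2×5.11 = 14.14 m.
Hydraulic radius R = A/P = 20.03/14.14 = 1.417 m.
Rearranging Manning's equation: n = (1/Q) A R^(2/3) S^(1/2) = (1/14.4) × 20.03 × 1.417^(2/3) × √0.0004699 = 0.038.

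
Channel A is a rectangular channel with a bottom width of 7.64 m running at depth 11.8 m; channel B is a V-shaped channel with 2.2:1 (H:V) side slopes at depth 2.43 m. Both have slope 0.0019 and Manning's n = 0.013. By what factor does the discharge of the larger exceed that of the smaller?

13.2

Channel A: Flow area A = b·y = 7.64 × 11.8 = 90.15 m². Wetted perimeter P = b + 2y = 7.64 + 2×11.8 = 31.24 m. Hydraulic radius R = A/P = 90.15/31.24 = 2.886 m. Q_A = (1/0.013)·90.15·2.886^(2/3)·√0.0019 = 612.7 m³/s.
Channel B: For a triangular section with side slope z = 2.2: A = zy² = 2.2×2.43² = 12.99 m²; P = 2y√(1+z²) = 2×2.43×2.417 = 11.74 m. Hydraulic radius R = A/P = 12.99/11.74 = 1.106 m. Q_B = (1/0.013)·12.99·1.106^(2/3)·√0.0019 = 46.59 m³/s.
The larger discharge is 612.7 m³/s and the smaller is 46.59 m³/s; the ratio is 13.2.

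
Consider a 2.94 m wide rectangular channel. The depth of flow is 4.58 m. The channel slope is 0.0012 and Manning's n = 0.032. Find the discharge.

Q = 15.7 m³/s

Flow area A = b·y = 2.94 × 4.58 = 13.47 m². Wetted perimeter P = b + 2y = 2.94 + 2×4.58 = 12.1 m.
Hydraulic radius R = A/P = 13.47/12.1 = 1.113 m.
Manning's equation: Q = (1/n) A R^(2/3) S^(1/2) = (1/0.032) × 13.47 × 1.113^(2/3) × 0.0012^(1/2) = 15.7 m³/s.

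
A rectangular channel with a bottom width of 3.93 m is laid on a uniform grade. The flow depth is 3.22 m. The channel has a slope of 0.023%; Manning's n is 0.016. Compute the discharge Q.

Flow area A = b·y = 3.93 × 3.22 = 12.65 m². Wetted perimeter P = b + 2y = 3.93 + 2×3.22 = 10.37 m.
Hydraulic radius R = A/P = 12.65/10.37 = 1.22 m.
Manning's equation: Q = (1/n) A R^(2/3) S^(1/2) = (1/0.016) × 12.65 × 1.22^(2/3) × 0.00023^(1/2) = 13.7 m³/s.

Q = 13.7 m³/s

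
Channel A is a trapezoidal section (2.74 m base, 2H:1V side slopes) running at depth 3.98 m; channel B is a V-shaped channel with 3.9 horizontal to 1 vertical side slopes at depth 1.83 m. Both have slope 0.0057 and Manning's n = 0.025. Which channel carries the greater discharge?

Channel A: With bottom width b = 2.74 m and side slope z = 2: A = (b + zy)y = (2.74 + 2×3.98)×3.98 = 42.59 m²; P = b + 2y√(1+z²) = 2.74 + 2×3.98×2.236 = 20.54 m. Hydraulic radius R = A/P = 42.59/20.54 = 2.073 m. Q_A = (1/0.025)·42.59·2.073^(2/3)·√0.0057 = 209.1 m³/s.
Channel B: For a triangular section with side slope z = 3.9: A = zy² = 3.9×1.83² = 13.06 m²; P = 2y√(1+z²) = 2×1.83×4.026 = 14.74 m. Hydraulic radius R = A/P = 13.06/14.74 = 0.8863 m. Q_B = (1/0.025)·13.06·0.8863^(2/3)·√0.0057 = 36.39 m³/s.
Q_A = 209.1 m³/s vs Q_B = 36.39 m³/s, so channel A carries more.

channel A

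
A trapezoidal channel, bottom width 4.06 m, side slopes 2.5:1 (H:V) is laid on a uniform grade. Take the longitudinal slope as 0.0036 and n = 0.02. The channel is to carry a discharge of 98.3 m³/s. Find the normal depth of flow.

Manning's equation rearranged: A R^(2/3) = nQ / (1·√S) = 0.02 × 98.3 / (√0.0036) = 32.77.
At y = 3.04 m: A R^(2/3) = 51.18 — high.
At y = 2.19 m: A R^(2/3) = 25.09 — low.
At y = 2.48 m: A R^(2/3) = 32.76 — close enough.

y_n = 2.48 m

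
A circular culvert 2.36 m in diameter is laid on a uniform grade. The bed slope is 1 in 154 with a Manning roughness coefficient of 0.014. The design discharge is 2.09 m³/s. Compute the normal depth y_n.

Manning's equation rearranged: A R^(2/3) = nQ / (1·√S) = 0.014 × 2.09 / (√0.006494) = 0.3631.
Try y = 0.633 m: A R^(2/3) = 0.4843 — high.
Try y = 0.437 m: A R^(2/3) = 0.2304 — low.
Try y = 0.547 m: A R^(2/3) = 0.3626 — matches.

y_n = 0.547 m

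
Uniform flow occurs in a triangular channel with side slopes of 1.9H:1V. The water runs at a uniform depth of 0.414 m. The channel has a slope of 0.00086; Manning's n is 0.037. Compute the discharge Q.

Q = 0.0832 m³/s

For a triangular section with side slope z = 1.9: A = zy² = 1.9×0.414² = 0.3257 m²; P = 2y√(1+z²) = 2×0.414×2.147 = 1.778 m.
Hydraulic radius R = A/P = 0.3257/1.778 = 0.1832 m.
Manning's equation: Q = (1/n) A R^(2/3) S^(1/2) = (1/0.037) × 0.3257 × 0.1832^(2/3) × 0.00086^(1/2) = 0.0832 m³/s.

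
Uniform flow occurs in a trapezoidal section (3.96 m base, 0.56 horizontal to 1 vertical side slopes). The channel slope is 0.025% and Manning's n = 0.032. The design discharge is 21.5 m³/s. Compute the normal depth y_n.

y_n = 4.32 m

Manning's equation rearranged: A R^(2/3) = nQ / (1·√S) = 0.032 × 21.5 / (√0.00025) = 43.51.
Try y = 5.22 m: A R^(2/3) = 61.81 — over.
Try y = 3.51 m: A R^(2/3) = 30 — short.
Try y = 4.32 m: A R^(2/3) = 43.57 — ≈ 43.51.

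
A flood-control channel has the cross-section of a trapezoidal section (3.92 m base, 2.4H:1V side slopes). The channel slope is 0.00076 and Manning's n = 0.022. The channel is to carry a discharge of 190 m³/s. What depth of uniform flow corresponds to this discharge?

y_n = 4.98 m

Manning's equation rearranged: A R^(2/3) = nQ / (1·√S) = 0.022 × 190 / (√0.00076) = 151.6.
Try y = 5.43 m: A R^(2/3) = 185.6 — high.
Try y = 3.76 m: A R^(2/3) = 79.14 — low.
Try y = 4.98 m: A R^(2/3) = 151.4 — close enough.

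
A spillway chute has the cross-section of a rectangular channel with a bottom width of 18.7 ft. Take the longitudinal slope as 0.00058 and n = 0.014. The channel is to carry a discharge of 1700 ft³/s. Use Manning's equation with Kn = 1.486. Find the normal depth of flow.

Manning's equation rearranged: A R^(2/3) = nQ / (1.486·√S) = 0.014 × 1700 / (1.486 × √0.00058) = 665.
Trying y = 8.23 ft: A R^(2/3) = 411.8 — short.
Trying y = 14.4 ft: A R^(2/3) = 856.1 — over.
Trying y = 11.8 ft: A R^(2/3) = 663.7 — matches.

y_n = 11.8 ft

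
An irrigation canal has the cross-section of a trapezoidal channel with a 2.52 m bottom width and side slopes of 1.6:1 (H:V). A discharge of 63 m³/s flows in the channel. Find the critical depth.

y_c = 2.49 m

At critical depth, Q² T / (g A³) = 1, i.e. A³/T = Q²/g = 63²/9.81 = 404.6.
At y = 2.06 m: A³/T = 188.7 — too small.
At y = 2.85 m: A³/T = 705.8 — too large.
At y = 2.49 m: A³/T = 405 — matches.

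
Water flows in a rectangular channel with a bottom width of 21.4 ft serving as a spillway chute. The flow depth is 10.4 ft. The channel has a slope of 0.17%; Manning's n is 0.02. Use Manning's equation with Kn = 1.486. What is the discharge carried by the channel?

Flow area A = b·y = 21.4 × 10.4 = 222.6 ft². Wetted perimeter P = b + 2y = 21.4 + 2×10.4 = 42.2 ft.
Hydraulic radius R = A/P = 222.6/42.2 = 5.274 ft.
Manning's equation: Q = (1.486/n) A R^(2/3) S^(1/2) = (1.486/0.02) × 222.6 × 5.274^(2/3) × 0.0017^(1/2) = 2070 ft³/s.

Q = 2070 ft³/s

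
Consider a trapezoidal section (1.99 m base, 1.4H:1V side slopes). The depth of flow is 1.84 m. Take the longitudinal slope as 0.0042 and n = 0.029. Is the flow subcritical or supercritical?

With bottom width b = 1.99 m and side slope z = 1.4: A = (b + zy)y = (1.99 + 1.4×1.84)×1.84 = 8.401 m²; P = b + 2y√(1+z²) = 1.99 + 2×1.84×1.72 = 8.321 m.
Hydraulic radius R = A/P = 8.401/8.321 = 1.01 m.
V = (1/n) R^(2/3) √S = (1/0.029) × 1.01^(2/3) × √0.0042 = 2.249 m/s. Hydraulic depth D_h = A/T = 8.401/7.142 = 1.176 m.
Froude number Fr = V/√(g·D_h) = 2.249/√(9.81×1.176) = 0.662, which is less than 1, so the flow is subcritical.

subcritical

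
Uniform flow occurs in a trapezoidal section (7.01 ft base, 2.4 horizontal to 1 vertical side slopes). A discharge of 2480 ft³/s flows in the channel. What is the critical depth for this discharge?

y_c = 7.89 ft

At critical depth, Q² T / (g A³) = 1, i.e. A³/T = Q²/g = 2480²/32.2 = 191000.
At y = 8.55 ft: A³/T = 271400 — too large.
At y = 7.89 ft: A³/T = 191100 — ≈ 191000.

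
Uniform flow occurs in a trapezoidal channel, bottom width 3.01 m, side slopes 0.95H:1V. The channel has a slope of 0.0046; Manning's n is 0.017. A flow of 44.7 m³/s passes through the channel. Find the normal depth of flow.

y_n = 2.04 m

Manning's equation rearranged: A R^(2/3) = nQ / (1·√S) = 0.017 × 44.7 / (√0.0046) = 11.2.
At y = 1.43 m: A R^(2/3) = 5.816 — too small.
At y = 2.42 m: A R^(2/3) = 15.51 — too large.
At y = 2.04 m: A R^(2/3) = 11.2 — close enough.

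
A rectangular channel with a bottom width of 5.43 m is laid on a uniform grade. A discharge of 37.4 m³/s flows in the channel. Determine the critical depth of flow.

y_c = 1.69 m

For a rectangular channel, critical depth y_c = (q²/g)^(1/3) where q = Q/b = 37.4/5.43 = 6.888 m²/s.
So y_c = (6.888²/9.81)^(1/3) = 1.69 m.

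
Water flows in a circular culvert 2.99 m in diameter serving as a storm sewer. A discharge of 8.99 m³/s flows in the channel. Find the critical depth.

At critical depth, Q² T / (g A³) = 1, i.e. A³/T = Q²/g = 8.99²/9.81 = 8.239.
Try y = 1.61 m: A³/T = 19.21 — too large.
Try y = 1.07 m: A³/T = 4.013 — too small.
Try y = 1.29 m: A³/T = 8.232 — matches.

y_c = 1.29 m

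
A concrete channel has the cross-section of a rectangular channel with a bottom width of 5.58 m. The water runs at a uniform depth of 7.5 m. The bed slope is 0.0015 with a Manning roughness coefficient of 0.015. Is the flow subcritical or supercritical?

Flow area A = b·y = 5.58 × 7.5 = 41.85 m². Wetted perimeter P = b + 2y = 5.58 + 2×7.5 = 20.58 m.
Hydraulic radius R = A/P = 41.85/20.58 = 2.034 m.
V = (1/n) R^(2/3) √S = (1/0.015) × 2.034^(2/3) × √0.0015 = 4.144 m/s. Hydraulic depth D_h = A/T = 41.85/5.58 = 7.5 m.
Froude number Fr = V/√(g·D_h) = 4.144/√(9.81×7.5) = 0.483, which is less than 1, so the flow is subcritical.

subcritical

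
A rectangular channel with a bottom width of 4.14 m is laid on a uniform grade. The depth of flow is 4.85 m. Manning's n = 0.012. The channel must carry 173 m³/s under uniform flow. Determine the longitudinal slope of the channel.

S = 0.00651

Flow area A = b·y = 4.14 × 4.85 = 20.08 m². Wetted perimeter P = b + 2y = 4.14 + 2×4.85 = 13.84 m.
Hydraulic radius R = A/P = 20.08/13.84 = 1.451 m.
From Manning's equation, S = [nQ / (1 A R^(2/3))]² = [0.012 × 173 / (1 × 20.08 × 1.451^(2/3))]² = 0.00651.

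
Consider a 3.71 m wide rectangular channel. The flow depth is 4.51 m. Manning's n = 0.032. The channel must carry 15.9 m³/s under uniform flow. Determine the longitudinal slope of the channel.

S = 0.000642

Flow area A = b·y = 3.71 × 4.51 = 16.73 m². Wetted perimeter P = b + 2y = 3.71 + 2×4.51 = 12.73 m.
Hydraulic radius R = A/P = 16.73/12.73 = 1.314 m.
From Manning's equation, S = [nQ / (1 A R^(2/3))]² = [0.032 × 15.9 / (1 × 16.73 × 1.314^(2/3))]² = 0.000642.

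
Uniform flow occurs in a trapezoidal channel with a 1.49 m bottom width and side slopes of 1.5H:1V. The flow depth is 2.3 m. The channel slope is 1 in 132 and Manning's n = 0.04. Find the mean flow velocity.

With bottom width b = 1.49 m and side slope z = 1.5: A = (b + zy)y = (1.49 + 1.5×2.3)×2.3 = 11.36 m²; P = b + 2y√(1+z²) = 1.49 + 2×2.3×1.803 = 9.783 m.
Hydraulic radius R = A/P = 11.36/9.783 = 1.161 m.
From Manning's equation, V = (1/n) R^(2/3) S^(1/2) = (1/0.04) × 1.161^(2/3) × 0.007576^(1/2) = 2.4 m/s.

V = 2.4 m/s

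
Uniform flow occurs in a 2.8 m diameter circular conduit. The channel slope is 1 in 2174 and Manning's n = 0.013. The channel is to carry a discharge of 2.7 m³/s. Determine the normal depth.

Manning's equation rearranged: A R^(2/3) = nQ / (1·√S) = 0.013 × 2.7 / (√0.00046) = 1.637.
Trying y = 0.925 m: A R^(2/3) = 1.144 — short.
Trying y = 1.39 m: A R^(2/3) = 2.398 — over.
Trying y = 1.12 m: A R^(2/3) = 1.636 — matches.

y_n = 1.12 m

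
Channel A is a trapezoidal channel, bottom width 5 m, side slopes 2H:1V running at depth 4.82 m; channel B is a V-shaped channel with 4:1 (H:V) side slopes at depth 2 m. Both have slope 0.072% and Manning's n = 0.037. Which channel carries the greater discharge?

channel A

Channel A: With bottom width b = 5 m and side slope z = 2: A = (b + zy)y = (5 + 2×4.82)×4.82 = 70.56 m²; P = b + 2y√(1+z²) = 5 + 2×4.82×2.236 = 26.56 m. Hydraulic radius R = A/P = 70.56/26.56 = 2.657 m. Q_A = (1/0.037)·70.56·2.657^(2/3)·√0.00072 = 98.18 m³/s.
Channel B: For a triangular section with side slope z = 4: A = zy² = 4×2² = 16 m²; P = 2y√(1+z²) = 2×2×4.123 = 16.49 m. Hydraulic radius R = A/P = 16/16.49 = 0.9701 m. Q_B = (1/0.037)·16·0.9701^(2/3)·√0.00072 = 11.37 m³/s.
Q_A = 98.18 m³/s vs Q_B = 11.37 m³/s, so channel A carries more.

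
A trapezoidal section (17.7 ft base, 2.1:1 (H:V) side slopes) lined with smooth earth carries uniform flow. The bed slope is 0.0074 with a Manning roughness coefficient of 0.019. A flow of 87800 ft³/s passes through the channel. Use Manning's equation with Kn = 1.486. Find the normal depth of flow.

y_n = 28.3 ft

Manning's equation rearranged: A R^(2/3) = nQ / (1.486·√S) = 0.019 × 87800 / (1.486 × √0.0074) = 13050.
Trying y = 19.9 ft: A R^(2/3) = 5761 — too small.
Trying y = 31.8 ft: A R^(2/3) = 17210 — too large.
Trying y = 28.3 ft: A R^(2/3) = 13050 — ≈ 13050.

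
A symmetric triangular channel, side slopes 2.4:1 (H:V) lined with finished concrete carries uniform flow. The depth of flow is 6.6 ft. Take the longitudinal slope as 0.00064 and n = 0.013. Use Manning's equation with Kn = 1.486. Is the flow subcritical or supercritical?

subcritical

For a triangular section with side slope z = 2.4: A = zy² = 2.4×6.6² = 104.5 ft²; P = 2y√(1+z²) = 2×6.6×2.6 = 34.32 ft.
Hydraulic radius R = A/P = 104.5/34.32 = 3.046 ft.
V = (1.486/n) R^(2/3) √S = (1.486/0.013) × 3.046^(2/3) × √0.00064 = 6.077 ft/s. Hydraulic depth D_h = A/T = 104.5/31.68 = 3.3 ft.
Froude number Fr = V/√(g·D_h) = 6.077/√(32.2×3.3) = 0.589, which is less than 1, so the flow is subcritical.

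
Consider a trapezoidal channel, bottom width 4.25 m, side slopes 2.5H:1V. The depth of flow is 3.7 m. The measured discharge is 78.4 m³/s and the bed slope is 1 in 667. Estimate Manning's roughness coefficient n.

n = 0.04

With bottom width b = 4.25 m and side slope z = 2.5: A = (b + zy)y = (4.25 + 2.5×3.7)×3.7 = 49.95 m²; P = b + 2y√(1+z²) = 4.25 + 2×3.7×2.693 = 24.18 m.
Hydraulic radius R = A/P = 49.95/24.18 = 2.066 m.
Rearranging Manning's equation: n = (1/Q) A R^(2/3) S^(1/2) = (1/78.4) × 49.95 × 2.066^(2/3) × √0.001499 = 0.04.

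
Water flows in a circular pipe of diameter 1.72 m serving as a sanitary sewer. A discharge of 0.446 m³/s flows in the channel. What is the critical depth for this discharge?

At critical depth, Q² T / (g A³) = 1, i.e. A³/T = Q²/g = 0.446²/9.81 = 0.02028.
Trying y = 0.258 m: A³/T = 0.008499 — too small.
Trying y = 0.322 m: A³/T = 0.02031 — ≈ 0.02028.

y_c = 0.322 m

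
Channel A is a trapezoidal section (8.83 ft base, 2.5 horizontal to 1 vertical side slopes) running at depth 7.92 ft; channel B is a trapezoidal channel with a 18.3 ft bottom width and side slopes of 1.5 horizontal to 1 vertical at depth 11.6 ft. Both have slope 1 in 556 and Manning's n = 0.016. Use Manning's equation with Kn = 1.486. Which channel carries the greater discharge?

Channel A: With bottom width b = 8.83 ft and side slope z = 2.5: A = (b + zy)y = (8.83 + 2.5×7.92)×7.92 = 226.7 ft²; P = b + 2y√(1+z²) = 8.83 + 2×7.92×2.693 = 51.48 ft. Hydraulic radius R = A/P = 226.7/51.48 = 4.405 ft. Q_A = (1.486/0.016)·226.7·4.405^(2/3)·√0.001799 = 2400 ft³/s.
Channel B: With bottom width b = 18.3 ft and side slope z = 1.5: A = (b + zy)y = (18.3 + 1.5×11.6)×11.6 = 414.1 ft²; P = b + 2y√(1+z²) = 18.3 + 2×11.6×1.803 = 60.12 ft. Hydraulic radius R = A/P = 414.1/60.12 = 6.888 ft. Q_B = (1.486/0.016)·414.1·6.888^(2/3)·√0.001799 = 5905 ft³/s.
Q_A = 2400 ft³/s vs Q_B = 5905 ft³/s, so channel B carries more.

channel B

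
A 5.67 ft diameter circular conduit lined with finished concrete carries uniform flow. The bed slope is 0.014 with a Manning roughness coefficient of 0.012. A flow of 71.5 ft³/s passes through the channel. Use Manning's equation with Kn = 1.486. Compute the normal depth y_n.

Manning's equation rearranged: A R^(2/3) = nQ / (1.486·√S) = 0.012 × 71.5 / (1.486 × √0.014) = 4.88.
At y = 1.91 ft: A R^(2/3) = 7.793 — too large.
At y = 1.06 ft: A R^(2/3) = 2.433 — too small.
At y = 1.5 ft: A R^(2/3) = 4.881 — matches.

y_n = 1.5 ft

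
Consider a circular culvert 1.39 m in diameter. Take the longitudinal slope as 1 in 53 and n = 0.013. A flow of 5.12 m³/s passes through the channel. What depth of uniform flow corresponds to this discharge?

Manning's equation rearranged: A R^(2/3) = nQ / (1·√S) = 0.013 × 5.12 / (√0.01887) = 0.4846.
At y = 0.59 m: A R^(2/3) = 0.2815 — short.
At y = 0.893 m: A R^(2/3) = 0.5579 — over.
At y = 0.813 m: A R^(2/3) = 0.4844 — close enough.

y_n = 0.813 m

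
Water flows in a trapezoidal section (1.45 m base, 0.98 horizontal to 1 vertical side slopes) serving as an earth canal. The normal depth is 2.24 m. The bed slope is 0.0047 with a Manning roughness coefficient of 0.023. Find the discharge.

With bottom width b = 1.45 m and side slope z = 0.98: A = (b + zy)y = (1.45 + 0.98×2.24)×2.24 = 8.165 m²; P = b + 2y√(1+z²) = 1.45 + 2×2.24×1.4 = 7.723 m.
Hydraulic radius R = A/P = 8.165/7.723 = 1.057 m.
Manning's equation: Q = (1/n) A R^(2/3) S^(1/2) = (1/0.023) × 8.165 × 1.057^(2/3) × 0.0047^(1/2) = 25.3 m³/s.

Q = 25.3 m³/s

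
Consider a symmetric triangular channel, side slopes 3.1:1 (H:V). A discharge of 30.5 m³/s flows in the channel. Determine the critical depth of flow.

y_c = 1.82 m

At critical depth, Q² T / (g A³) = 1, i.e. A³/T = Q²/g = 30.5²/9.81 = 94.83.
Trying y = 2.3 m: A³/T = 309.3 — over.
Trying y = 1.51 m: A³/T = 37.72 — short.
Trying y = 1.82 m: A³/T = 95.95 — matches.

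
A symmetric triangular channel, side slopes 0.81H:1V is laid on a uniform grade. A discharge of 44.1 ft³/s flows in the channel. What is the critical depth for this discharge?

At critical depth, Q² T / (g A³) = 1, i.e. A³/T = Q²/g = 44.1²/32.2 = 60.4.
Try y = 1.95 ft: A³/T = 9.249 — short.
Try y = 3.37 ft: A³/T = 142.6 — over.
Try y = 2.84 ft: A³/T = 60.61 — matches.

y_c = 2.84 ft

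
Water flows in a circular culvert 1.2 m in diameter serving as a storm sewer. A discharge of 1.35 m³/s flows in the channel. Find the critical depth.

At critical depth, Q² T / (g A³) = 1, i.e. A³/T = Q²/g = 1.35²/9.81 = 0.1858.
Try y = 0.701 m: A³/T = 0.2731 — too large.
Try y = 0.634 m: A³/T = 0.186 — ≈ 0.1858.

y_c = 0.634 m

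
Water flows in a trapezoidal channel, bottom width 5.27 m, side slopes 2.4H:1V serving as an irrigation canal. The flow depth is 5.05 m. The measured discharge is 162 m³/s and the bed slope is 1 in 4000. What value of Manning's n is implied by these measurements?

n = 0.017

With bottom width b = 5.27 m and side slope z = 2.4: A = (b + zy)y = (5.27 + 2.4×5.05)×5.05 = 87.82 m²; P = b + 2y√(1+z²) = 5.27 + 2×5.05×2.6 = 31.53 m.
Hydraulic radius R = A/P = 87.82/31.53 = 2.785 m.
Rearranging Manning's equation: n = (1/Q) A R^(2/3) S^(1/2) = (1/162) × 87.82 × 2.785^(2/3) × √0.00025 = 0.017.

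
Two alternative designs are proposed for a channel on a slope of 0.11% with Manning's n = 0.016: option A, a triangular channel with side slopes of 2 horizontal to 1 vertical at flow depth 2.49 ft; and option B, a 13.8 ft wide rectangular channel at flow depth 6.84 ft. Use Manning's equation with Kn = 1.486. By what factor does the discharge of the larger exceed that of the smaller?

16.1

Channel A: For a triangular section with side slope z = 2: A = zy² = 2×2.49² = 12.4 ft²; P = 2y√(1+z²) = 2×2.49×2.236 = 11.14 ft. Hydraulic radius R = A/P = 12.4/11.14 = 1.114 ft. Q_A = (1.486/0.016)·12.4·1.114^(2/3)·√0.0011 = 41.04 ft³/s.
Channel B: Flow area A = b·y = 13.8 × 6.84 = 94.39 ft². Wetted perimeter P = b + 2y = 13.8 + 2×6.84 = 27.48 ft. Hydraulic radius R = A/P = 94.39/27.48 = 3.435 ft. Q_B = (1.486/0.016)·94.39·3.435^(2/3)·√0.0011 = 661.9 ft³/s.
The larger discharge is 661.9 ft³/s and the smaller is 41.04 ft³/s; the ratio is 16.1.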